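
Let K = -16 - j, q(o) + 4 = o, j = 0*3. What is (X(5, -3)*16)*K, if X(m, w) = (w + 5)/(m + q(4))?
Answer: -512/5 ≈ -102.40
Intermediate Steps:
j = 0
q(o) = -4 + o
X(m, w) = (5 + w)/m (X(m, w) = (w + 5)/(m + (-4 + 4)) = (5 + w)/(m + 0) = (5 + w)/m)
K = -16 (K = -16 - 1*0 = -16 + 0 = -16)
(X(5, -3)*16)*K = (((5 - 3)/5)*16)*(-16) = (((1/5)*2)*16)*(-16) = ((2/5)*16)*(-16) = (32/5)*(-16) = -512/5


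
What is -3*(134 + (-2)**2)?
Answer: -414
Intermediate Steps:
-3*(134 + (-2)**2) = -3*(134 + 4) = -3*138 = -414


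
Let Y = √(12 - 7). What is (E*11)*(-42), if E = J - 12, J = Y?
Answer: 5544 - 462*√5 ≈ 4510.9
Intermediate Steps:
Y = √5 ≈ 2.2361
J = √5 ≈ 2.2361
E = -12 + √5 (E = √5 - 12 = -12 + √5 ≈ -9.7639)
(E*11)*(-42) = ((-12 + √5)*11)*(-42) = (-132 + 11*√5)*(-42) = 5544 - 462*√5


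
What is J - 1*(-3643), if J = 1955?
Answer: 5598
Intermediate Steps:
J - 1*(-3643) = 1955 - 1*(-3643) = 1955 + 3643 = 5598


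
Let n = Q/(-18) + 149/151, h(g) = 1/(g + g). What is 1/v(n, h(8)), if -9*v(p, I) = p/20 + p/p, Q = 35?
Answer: -489240/51757 ≈ -9.4526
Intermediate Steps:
h(g) = 1/(2*g)
n = -2603/2718 (n = 35/(-18) + 149/151 = 35*(-1/18) + 149*(1/151) = -35/18 + 149/151 = -2603/2718 ≈ -0.95769)
v(p, I) = -⅑ - p/180 (v(p, I) = -(p/20 + p/p)/9 = -(p*(1/20) + 1)/9 = -(p/20 + 1)/9 = -(1 + p/20)/9 = -⅑ - p/180)
1/v(n, h(8)) = 1/(-⅑ - 1/180*(-2603/2718)) = 1/(-⅑ + 2603/489240) = 1/(-51757/489240) = -489240/51757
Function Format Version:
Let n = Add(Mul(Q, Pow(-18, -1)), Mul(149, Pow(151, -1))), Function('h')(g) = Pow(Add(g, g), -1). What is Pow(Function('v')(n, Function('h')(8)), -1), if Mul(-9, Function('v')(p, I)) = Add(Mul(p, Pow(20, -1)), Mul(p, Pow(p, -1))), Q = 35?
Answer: Rational(-489240, 51757) ≈ -9.4526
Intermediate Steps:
Function('h')(g) = Mul(Rational(1, 2), Pow(g, -1)) (Function('h')(g) = Pow(Mul(2, g), -1) = Mul(Rational(1, 2), Pow(g, -1)))
n = Rational(-2603, 2718) (n = Add(Mul(35, Pow(-18, -1)), Mul(149, Pow(151, -1))) = Add(Mul(35, Rational(-1, 18)), Mul(149, Rational(1, 151))) = Add(Rational(-35, 18), Rational(149, 151)) = Rational(-2603, 2718) ≈ -0.95769)
Function('v')(p, I) = Add(Rational(-1, 9), Mul(Rational(-1, 180), p)) (Function('v')(p, I) = Mul(Rational(-1, 9), Add(Mul(p, Pow(20, -1)), Mul(p, Pow(p, -1)))) = Mul(Rational(-1, 9), Add(Mul(p, Rational(1, 20)), 1)) = Mul(Rational(-1, 9), Add(Mul(Rational(1, 20), p), 1)) = Mul(Rational(-1, 9), Add(1, Mul(Rational(1, 20), p))) = Add(Rational(-1, 9), Mul(Rational(-1, 180), p)))
Pow(Function('v')(n, Function('h')(8)), -1) = Pow(Add(Rational(-1, 9), Mul(Rational(-1, 180), Rational(-2603, 2718))), -1) = Pow(Add(Rational(-1, 9), Rational(2603, 489240)), -1) = Pow(Rational(-51757, 489240), -1) = Rational(-489240, 51757)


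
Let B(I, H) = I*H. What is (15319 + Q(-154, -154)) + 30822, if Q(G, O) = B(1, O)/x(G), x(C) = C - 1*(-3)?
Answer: 6967445/151 ≈ 46142.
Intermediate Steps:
B(I, H) = H*I
x(C) = 3 + C (x(C) = C + 3 = 3 + C)
Q(G, O) = O/(3 + G) (Q(G, O) = (O*1)/(3 + G) = O/(3 + G))
(15319 + Q(-154, -154)) + 30822 = (15319 - 154/(3 - 154)) + 30822 = (15319 - 154/(-151)) + 30822 = (15319 - 154*(-1/151)) + 30822 = (15319 + 154/151) + 30822 = 2313323/151 + 30822 = 6967445/151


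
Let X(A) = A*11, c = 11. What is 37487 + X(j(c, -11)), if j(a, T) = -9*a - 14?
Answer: 36244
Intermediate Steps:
j(a, T) = -14 - 9*a
X(A) = 11*A
37487 + X(j(c, -11)) = 37487 + 11*(-14 - 9*11) = 37487 + 11*(-14 - 99) = 37487 + 11*(-113) = 37487 - 1243 = 36244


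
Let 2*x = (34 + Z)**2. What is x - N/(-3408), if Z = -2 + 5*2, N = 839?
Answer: 3006695/3408 ≈ 882.25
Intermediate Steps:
Z = 8 (Z = -2 + 10 = 8)
x = 882 (x = (34 + 8)**2/2 = (1/2)*42**2 = (1/2)*1764 = 882)
x - N/(-3408) = 882 - 839/(-3408) = 882 - 839*(-1)/3408 = 882 - 1*(-839/3408) = 882 + 839/3408 = 3006695/3408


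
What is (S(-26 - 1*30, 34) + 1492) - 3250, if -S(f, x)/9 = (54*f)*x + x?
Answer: 923280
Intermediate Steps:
S(f, x) = -9*x - 486*f*x (S(f, x) = -9*((54*f)*x + x) = -9*(54*f*x + x) = -9*(x + 54*f*x) = -9*x - 486*f*x)
(S(-26 - 1*30, 34) + 1492) - 3250 = (-9*34*(1 + 54*(-26 - 1*30)) + 1492) - 3250 = (-9*34*(1 + 54*(-26 - 30)) + 1492) - 3250 = (-9*34*(1 + 54*(-56)) + 1492) - 3250 = (-9*34*(1 - 3024) + 1492) - 3250 = (-9*34*(-3023) + 1492) - 3250 = (925038 + 1492) - 3250 = 926530 - 3250 = 923280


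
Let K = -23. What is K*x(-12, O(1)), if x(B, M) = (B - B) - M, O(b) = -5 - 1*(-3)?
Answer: -46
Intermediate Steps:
O(b) = -2 (O(b) = -5 + 3 = -2)
x(B, M) = -M (x(B, M) = 0 - M = -M)
K*x(-12, O(1)) = -(-23)*(-2) = -23*2 = -46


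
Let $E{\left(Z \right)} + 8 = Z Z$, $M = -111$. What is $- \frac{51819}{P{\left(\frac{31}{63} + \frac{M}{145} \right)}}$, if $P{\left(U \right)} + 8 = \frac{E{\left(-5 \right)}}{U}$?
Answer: $\frac{129443862}{175279} \approx 738.5$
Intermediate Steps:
$E{\left(Z \right)} = -8 + Z^{2}$ ($E{\left(Z \right)} = -8 + Z Z = -8 + Z^{2}$)
$P{\left(U \right)} = -8 + \frac{17}{U}$ ($P{\left(U \right)} = -8 + \frac{-8 + \left(-5\right)^{2}}{U} = -8 + \frac{-8 + 25}{U} = -8 + \frac{17}{U}$)
$- \frac{51819}{P{\left(\frac{31}{63} + \frac{M}{145} \right)}} = - \frac{51819}{-8 + \frac{17}{\frac{31}{63} - \frac{111}{145}}} = - \frac{51819}{-8 + \frac{17}{- \frac{2498}{9135}}} = - \frac{51819}{-8 + 17 \left(- \frac{9135}{2498}\right)} = - \frac{51819}{-8 - \frac{155295}{2498}} = - \frac{51819}{- \frac{175279}{2498}} = \left(-51819\right) \left(- \frac{2498}{175279}\right) = \frac{129443862}{175279}$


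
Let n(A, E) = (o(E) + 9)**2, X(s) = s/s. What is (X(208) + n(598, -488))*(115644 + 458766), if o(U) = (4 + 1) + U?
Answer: 129056715570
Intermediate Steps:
o(U) = 5 + U
X(s) = 1
n(A, E) = (14 + E)**2 (n(A, E) = ((5 + E) + 9)**2 = (14 + E)**2)
(X(208) + n(598, -488))*(115644 + 458766) = (1 + (14 - 488)**2)*(115644 + 458766) = (1 + (-474)**2)*574410 = (1 + 224676)*574410 = 224677*574410 = 129056715570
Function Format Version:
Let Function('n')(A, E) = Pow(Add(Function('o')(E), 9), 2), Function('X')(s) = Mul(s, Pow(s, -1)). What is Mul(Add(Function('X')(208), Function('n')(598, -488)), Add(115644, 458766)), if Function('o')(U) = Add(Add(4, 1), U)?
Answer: 129056715570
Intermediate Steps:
Function('o')(U) = Add(5, U)
Function('X')(s) = 1
Function('n')(A, E) = Pow(Add(14, E), 2) (Function('n')(A, E) = Pow(Add(Add(5, E), 9), 2) = Pow(Add(14, E), 2))
Mul(Add(Function('X')(208), Function('n')(598, -488)), Add(115644, 458766)) = Mul(Add(1, Pow(Add(14, -488), 2)), Add(115644, 458766)) = Mul(Add(1, Pow(-474, 2)), 574410) = Mul(Add(1, 224676), 574410) = Mul(224677, 574410) = 129056715570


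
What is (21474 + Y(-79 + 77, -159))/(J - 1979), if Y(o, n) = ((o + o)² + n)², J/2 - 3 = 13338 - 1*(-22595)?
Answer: 41923/69893 ≈ 0.59982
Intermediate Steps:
J = 71872 (J = 6 + 2*(13338 - 1*(-22595)) = 6 + 2*(13338 + 22595) = 6 + 2*35933 = 6 + 71866 = 71872)
Y(o, n) = (n + 4*o²)² (Y(o, n) = ((2*o)² + n)² = (4*o² + n)² = (n + 4*o²)²)
(21474 + Y(-79 + 77, -159))/(J - 1979) = (21474 + (-159 + 4*(-79 + 77)²)²)/(71872 - 1979) = (21474 + (-159 + 4*(-2)²)²)/69893 = (21474 + (-159 + 4*4)²)*(1/69893) = (21474 + (-159 + 16)²)*(1/69893) = (21474 + (-143)²)*(1/69893) = (21474 + 20449)*(1/69893) = 41923*(1/69893) = 41923/69893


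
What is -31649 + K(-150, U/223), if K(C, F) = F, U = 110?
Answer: -7057617/223 ≈ -31649.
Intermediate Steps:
-31649 + K(-150, U/223) = -31649 + 110/223 = -7057617/223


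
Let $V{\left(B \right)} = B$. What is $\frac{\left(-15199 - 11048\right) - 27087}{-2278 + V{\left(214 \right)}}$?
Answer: $\frac{8889}{344} \approx 25.84$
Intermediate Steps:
$\frac{\left(-15199 - 11048\right) - 27087}{-2278 + V{\left(214 \right)}} = \frac{\left(-15199 - 11048\right) - 27087}{-2278 + 214} = \frac{\left(-15199 - 11048\right) - 27087}{-2064} = \left(-26247 - 27087\right) \left(- \frac{1}{2064}\right) = \left(-53334\right) \left(- \frac{1}{2064}\right) = \frac{8889}{344}$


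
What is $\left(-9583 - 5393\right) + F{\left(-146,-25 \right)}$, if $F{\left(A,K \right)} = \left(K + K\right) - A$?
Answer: $-14880$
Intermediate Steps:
$F{\left(A,K \right)} = - A + 2 K$ ($F{\left(A,K \right)} = 2 K - A = - A + 2 K$)
$\left(-9583 - 5393\right) + F{\left(-146,-25 \right)} = \left(-9583 - 5393\right) + \left(\left(-1\right) \left(-146\right) + 2 \left(-25\right)\right) = -14976 + \left(146 - 50\right) = -14976 + 96 = -14880$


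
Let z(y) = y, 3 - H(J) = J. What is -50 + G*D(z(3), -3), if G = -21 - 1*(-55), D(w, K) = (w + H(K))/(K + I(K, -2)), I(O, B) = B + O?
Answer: -353/4 ≈ -88.250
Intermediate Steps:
H(J) = 3 - J
D(w, K) = (3 + w - K)/(-2 + 2*K) (D(w, K) = (w + (3 - K))/(K + (-2 + K)) = (3 + w - K)/(-2 + 2*K))
G = 34 (G = -21 + 55 = 34)
-50 + G*D(z(3), -3) = -50 + 34*((3 + 3 - 1*(-3))/(2*(-1 - 3))) = -50 + 34*((½)*(3 + 3 + 3)/(-4)) = -50 + 34*((½)*(-¼)*9) = -50 + 34*(-9/8) = -50 - 153/4 = -353/4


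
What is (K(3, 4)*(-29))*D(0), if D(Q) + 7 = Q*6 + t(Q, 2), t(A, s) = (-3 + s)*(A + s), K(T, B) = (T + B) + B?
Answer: 2871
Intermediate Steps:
K(T, B) = T + 2*B (K(T, B) = (B + T) + B = T + 2*B)
D(Q) = -9 + 5*Q (D(Q) = -7 + (Q*6 + (2**2 - 3*Q - 3*2 + Q*2)) = -7 + (6*Q + (4 - 3*Q - 6 + 2*Q)) = -7 + (6*Q + (-2 - Q)) = -7 + (-2 + 5*Q) = -9 + 5*Q)
(K(3, 4)*(-29))*D(0) = ((3 + 2*4)*(-29))*(-9 + 5*0) = ((3 + 8)*(-29))*(-9 + 0) = (11*(-29))*(-9) = -319*(-9) = 2871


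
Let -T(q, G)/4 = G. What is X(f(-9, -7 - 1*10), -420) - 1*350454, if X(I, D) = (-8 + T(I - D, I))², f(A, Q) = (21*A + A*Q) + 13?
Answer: -343398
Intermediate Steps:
T(q, G) = -4*G
f(A, Q) = 13 + 21*A + A*Q
X(I, D) = (-8 - 4*I)²
X(f(-9, -7 - 1*10), -420) - 1*350454 = 16*(2 + (13 + 21*(-9) - 9*(-7 - 1*10)))² - 1*350454 = 16*(2 + (13 - 189 - 9*(-7 - 10)))² - 350454 = 16*(2 + (13 - 189 - 9*(-17)))² - 350454 = 16*(2 + (13 - 189 + 153))² - 350454 = 16*(2 - 23)² - 350454 = 16*(-21)² - 350454 = 16*441 - 350454 = 7056 - 350454 = -343398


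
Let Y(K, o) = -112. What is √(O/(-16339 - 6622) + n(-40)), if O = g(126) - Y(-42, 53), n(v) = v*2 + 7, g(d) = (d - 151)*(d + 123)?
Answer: 6*I*√1065160790/22961 ≈ 8.5284*I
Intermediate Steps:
g(d) = (-151 + d)*(123 + d)
n(v) = 7 + 2*v (n(v) = 2*v + 7 = 7 + 2*v)
O = -6113 (O = (-18573 + 126² - 28*126) - 1*(-112) = (-18573 + 15876 - 3528) + 112 = -6225 + 112 = -6113)
√(O/(-16339 - 6622) + n(-40)) = √(-6113/(-16339 - 6622) + (7 + 2*(-40))) = √(-6113/(-22961) + (7 - 80)) = √(-6113*(-1/22961) - 73) = √(6113/22961 - 73) = √(-1670040/22961) = 6*I*√1065160790/22961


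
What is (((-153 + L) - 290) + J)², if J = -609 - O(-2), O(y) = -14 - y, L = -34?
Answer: 1153476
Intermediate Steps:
J = -597 (J = -609 - (-14 - 1*(-2)) = -609 - (-14 + 2) = -609 - 1*(-12) = -609 + 12 = -597)
(((-153 + L) - 290) + J)² = (((-153 - 34) - 290) - 597)² = ((-187 - 290) - 597)² = (-477 - 597)² = (-1074)² = 1153476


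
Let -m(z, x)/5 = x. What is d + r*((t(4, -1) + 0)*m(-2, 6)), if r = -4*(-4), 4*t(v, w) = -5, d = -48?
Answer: 552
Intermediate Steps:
m(z, x) = -5*x
t(v, w) = -5/4 (t(v, w) = (¼)*(-5) = -5/4)
r = 16
d + r*((t(4, -1) + 0)*m(-2, 6)) = -48 + 16*((-5/4 + 0)*(-5*6)) = -48 + 16*(-5/4*(-30)) = -48 + 16*(75/2) = -48 + 600 = 552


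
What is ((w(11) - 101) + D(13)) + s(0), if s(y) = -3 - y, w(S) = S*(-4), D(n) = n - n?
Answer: -148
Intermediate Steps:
D(n) = 0
w(S) = -4*S
((w(11) - 101) + D(13)) + s(0) = ((-4*11 - 101) + 0) + (-3 - 1*0) = ((-44 - 101) + 0) + (-3 + 0) = (-145 + 0) - 3 = -145 - 3 = -148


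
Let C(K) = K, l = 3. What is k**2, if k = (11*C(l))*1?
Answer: 1089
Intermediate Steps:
k = 33 (k = (11*3)*1 = 33*1 = 33)
k**2 = 33**2 = 1089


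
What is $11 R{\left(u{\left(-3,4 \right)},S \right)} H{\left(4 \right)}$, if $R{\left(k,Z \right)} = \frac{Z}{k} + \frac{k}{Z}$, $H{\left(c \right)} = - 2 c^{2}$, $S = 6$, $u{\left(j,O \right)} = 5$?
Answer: $- \frac{10736}{15} \approx -715.73$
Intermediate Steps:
$11 R{\left(u{\left(-3,4 \right)},S \right)} H{\left(4 \right)} = 11 \left(\frac{6}{5} + \frac{5}{6}\right) \left(- 2 \cdot 4^{2}\right) = 11 \left(6 \cdot \frac{1}{5} + 5 \cdot \frac{1}{6}\right) \left(\left(-2\right) 16\right) = 11 \left(\frac{6}{5} + \frac{5}{6}\right) \left(-32\right) = 11 \cdot \frac{61}{30} \left(-32\right) = \frac{671}{30} \left(-32\right) = - \frac{10736}{15}$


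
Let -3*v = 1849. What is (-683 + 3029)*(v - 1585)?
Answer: -5164328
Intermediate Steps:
v = -1849/3 (v = -⅓*1849 = -1849/3 ≈ -616.33)
(-683 + 3029)*(v - 1585) = (-683 + 3029)*(-1849/3 - 1585) = 2346*(-6604/3) = -5164328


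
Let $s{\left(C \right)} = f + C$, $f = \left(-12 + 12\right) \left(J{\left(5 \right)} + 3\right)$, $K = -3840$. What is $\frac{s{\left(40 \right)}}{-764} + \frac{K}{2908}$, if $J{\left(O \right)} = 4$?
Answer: $- \frac{190630}{138857} \approx -1.3729$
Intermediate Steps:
$f = 0$ ($f = \left(-12 + 12\right) \left(4 + 3\right) = 0 \cdot 7 = 0$)
$s{\left(C \right)} = C$ ($s{\left(C \right)} = 0 + C = C$)
$\frac{s{\left(40 \right)}}{-764} + \frac{K}{2908} = \frac{40}{-764} - \frac{3840}{2908} = 40 \left(- \frac{1}{764}\right) - \frac{960}{727} = - \frac{10}{191} - \frac{960}{727} = - \frac{190630}{138857}$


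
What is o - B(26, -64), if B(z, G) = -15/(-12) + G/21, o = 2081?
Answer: 174955/84 ≈ 2082.8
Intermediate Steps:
B(z, G) = 5/4 + G/21 (B(z, G) = -15*(-1/12) + G*(1/21) = 5/4 + G/21)
o - B(26, -64) = 2081 - (5/4 + (1/21)*(-64)) = 2081 - (5/4 - 64/21) = 2081 - 1*(-151/84) = 2081 + 151/84 = 174955/84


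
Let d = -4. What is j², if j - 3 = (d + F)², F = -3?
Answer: 2704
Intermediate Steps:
j = 52 (j = 3 + (-4 - 3)² = 3 + (-7)² = 3 + 49 = 52)
j² = 52² = 2704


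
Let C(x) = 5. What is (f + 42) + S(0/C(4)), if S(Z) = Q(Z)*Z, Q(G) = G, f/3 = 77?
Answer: 273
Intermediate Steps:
f = 231 (f = 3*77 = 231)
S(Z) = Z² (S(Z) = Z*Z = Z²)
(f + 42) + S(0/C(4)) = (231 + 42) + (0/5)² = 273 + (0*(⅕))² = 273 + 0² = 273 + 0 = 273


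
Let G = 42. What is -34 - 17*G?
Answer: -748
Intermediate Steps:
-34 - 17*G = -34 - 17*42 = -34 - 714 = -748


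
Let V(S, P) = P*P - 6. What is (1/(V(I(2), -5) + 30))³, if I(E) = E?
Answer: 1/117649 ≈ 8.4999e-6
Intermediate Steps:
V(S, P) = -6 + P² (V(S, P) = P² - 6 = -6 + P²)
(1/(V(I(2), -5) + 30))³ = (1/((-6 + (-5)²) + 30))³ = (1/((-6 + 25) + 30))³ = (1/(19 + 30))³ = (1/49)³ = 1/117649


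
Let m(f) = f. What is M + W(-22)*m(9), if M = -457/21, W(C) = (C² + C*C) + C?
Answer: 178337/21 ≈ 8492.2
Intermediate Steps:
W(C) = C + 2*C² (W(C) = (C² + C²) + C = 2*C² + C = C + 2*C²)
M = -457/21 ≈ -21.762
M + W(-22)*m(9) = -457/21 - 22*(1 + 2*(-22))*9 = -457/21 - 22*(1 - 44)*9 = -457/21 - 22*(-43)*9 = -457/21 + 946*9 = -457/21 + 8514 = 178337/21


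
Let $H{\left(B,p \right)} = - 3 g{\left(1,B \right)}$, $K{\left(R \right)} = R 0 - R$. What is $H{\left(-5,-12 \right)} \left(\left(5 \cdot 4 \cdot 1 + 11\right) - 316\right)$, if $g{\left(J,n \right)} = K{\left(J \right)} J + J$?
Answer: $0$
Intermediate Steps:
$K{\left(R \right)} = - R$ ($K{\left(R \right)} = 0 - R = - R$)
$g{\left(J,n \right)} = J - J^{2}$ ($g{\left(J,n \right)} = - J J + J = - J^{2} + J = J - J^{2}$)
$H{\left(B,p \right)} = 0$ ($H{\left(B,p \right)} = - 3 \cdot 1 \left(1 - 1\right) = - 3 \cdot 1 \cdot 0 = \left(-3\right) 0 = 0$)
$H{\left(-5,-12 \right)} \left(\left(5 \cdot 4 \cdot 1 + 11\right) - 316\right) = 0 \left(\left(5 \cdot 4 \cdot 1 + 11\right) - 316\right) = 0 \left(\left(20 \cdot 1 + 11\right) - 316\right) = 0 \left(\left(20 + 11\right) - 316\right) = 0 \left(31 - 316\right) = 0 \left(-285\right) = 0$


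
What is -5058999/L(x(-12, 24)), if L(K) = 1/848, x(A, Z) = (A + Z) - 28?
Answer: -4290031152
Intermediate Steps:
x(A, Z) = -28 + A + Z
L(K) = 1/848
-5058999/L(x(-12, 24)) = -5058999/1/848 = -5058999*848 = -4290031152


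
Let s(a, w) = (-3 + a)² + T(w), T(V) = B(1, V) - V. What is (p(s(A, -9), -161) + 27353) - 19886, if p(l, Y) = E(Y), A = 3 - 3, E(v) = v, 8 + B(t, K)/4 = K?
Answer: 7306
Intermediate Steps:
B(t, K) = -32 + 4*K
T(V) = -32 + 3*V (T(V) = (-32 + 4*V) - V = -32 + 3*V)
A = 0
s(a, w) = -32 + (-3 + a)² + 3*w (s(a, w) = (-3 + a)² + (-32 + 3*w) = -32 + (-3 + a)² + 3*w)
p(l, Y) = Y
(p(s(A, -9), -161) + 27353) - 19886 = (-161 + 27353) - 19886 = 27192 - 19886 = 7306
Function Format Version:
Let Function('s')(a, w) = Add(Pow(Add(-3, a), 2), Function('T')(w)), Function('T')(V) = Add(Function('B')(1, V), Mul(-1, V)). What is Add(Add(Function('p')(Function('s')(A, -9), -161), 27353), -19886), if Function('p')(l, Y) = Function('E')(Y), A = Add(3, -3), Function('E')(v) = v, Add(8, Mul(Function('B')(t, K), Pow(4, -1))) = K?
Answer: 7306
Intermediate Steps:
Function('B')(t, K) = Add(-32, Mul(4, K))
Function('T')(V) = Add(-32, Mul(3, V)) (Function('T')(V) = Add(Add(-32, Mul(4, V)), Mul(-1, V)) = Add(-32, Mul(3, V)))
A = 0
Function('s')(a, w) = Add(-32, Pow(Add(-3, a), 2), Mul(3, w)) (Function('s')(a, w) = Add(Pow(Add(-3, a), 2), Add(-32, Mul(3, w))) = Add(-32, Pow(Add(-3, a), 2), Mul(3, w)))
Function('p')(l, Y) = Y
Add(Add(Function('p')(Function('s')(A, -9), -161), 27353), -19886) = Add(Add(-161, 27353), -19886) = Add(27192, -19886) = 7306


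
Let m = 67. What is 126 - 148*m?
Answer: -9790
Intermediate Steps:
126 - 148*m = 126 - 148*67 = 126 - 9916 = -9790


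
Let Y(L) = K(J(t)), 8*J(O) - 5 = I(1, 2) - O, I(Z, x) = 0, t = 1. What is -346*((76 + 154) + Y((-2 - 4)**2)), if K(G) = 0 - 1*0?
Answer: -79580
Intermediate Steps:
J(O) = 5/8 - O/8 (J(O) = 5/8 + (0 - O)/8 = 5/8 + (-O)/8 = 5/8 - O/8)
K(G) = 0 (K(G) = 0 + 0 = 0)
Y(L) = 0
-346*((76 + 154) + Y((-2 - 4)**2)) = -346*((76 + 154) + 0) = -346*(230 + 0) = -346*230 = -79580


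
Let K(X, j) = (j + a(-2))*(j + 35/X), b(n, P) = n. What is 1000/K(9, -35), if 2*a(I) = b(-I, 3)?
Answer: 225/238 ≈ 0.94538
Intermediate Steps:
a(I) = -I/2 (a(I) = (-I)/2 = -I/2)
K(X, j) = (1 + j)*(j + 35/X) (K(X, j) = (j - ½*(-2))*(j + 35/X) = (j + 1)*(j + 35/X) = (1 + j)*(j + 35/X))
1000/K(9, -35) = 1000/(((35 + 35*(-35) + 9*(-35)*(1 - 35))/9)) = 1000/(((35 - 1225 + 9*(-35)*(-34))/9)) = 1000/(((35 - 1225 + 10710)/9)) = 1000/(((⅑)*9520)) = 1000/(9520/9) = 1000*(9/9520) = 225/238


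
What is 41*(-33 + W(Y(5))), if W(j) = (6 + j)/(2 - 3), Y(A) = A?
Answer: -1804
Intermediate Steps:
W(j) = -6 - j (W(j) = (6 + j)/(-1) = (6 + j)*(-1) = -6 - j)
41*(-33 + W(Y(5))) = 41*(-33 + (-6 - 1*5)) = 41*(-33 + (-6 - 5)) = 41*(-33 - 11) = 41*(-44) = -1804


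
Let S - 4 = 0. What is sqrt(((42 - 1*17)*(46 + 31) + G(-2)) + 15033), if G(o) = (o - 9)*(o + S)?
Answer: 2*sqrt(4234) ≈ 130.14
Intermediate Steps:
S = 4 (S = 4 + 0 = 4)
G(o) = (-9 + o)*(4 + o) (G(o) = (o - 9)*(o + 4) = (-9 + o)*(4 + o))
sqrt(((42 - 1*17)*(46 + 31) + G(-2)) + 15033) = sqrt(((42 - 1*17)*(46 + 31) + (-36 + (-2)**2 - 5*(-2))) + 15033) = sqrt(((42 - 17)*77 + (-36 + 4 + 10)) + 15033) = sqrt((25*77 - 22) + 15033) = sqrt((1925 - 22) + 15033) = sqrt(1903 + 15033) = sqrt(16936) = 2*sqrt(4234)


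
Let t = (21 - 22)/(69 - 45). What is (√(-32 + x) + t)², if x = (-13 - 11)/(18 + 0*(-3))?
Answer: (1 - 80*I*√3)²/576 ≈ -33.332 - 0.48113*I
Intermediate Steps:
t = -1/24 ≈ -0.041667
x = -4/3 (x = -24/(18 + 0) = -24/18 = -24*1/18 = -4/3 ≈ -1.3333)
(√(-32 + x) + t)² = (√(-32 - 4/3) - 1/24)² = (√(-100/3) - 1/24)² = (10*I*√3/3 - 1/24)² = (-1/24 + 10*I*√3/3)²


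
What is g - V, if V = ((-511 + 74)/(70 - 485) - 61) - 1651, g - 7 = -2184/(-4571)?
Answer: 465684524/270995 ≈ 1718.4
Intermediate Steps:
g = 4883/653 (g = 7 - 2184/(-4571) = 7 - 2184*(-1/4571) = 7 + 312/653 = 4883/653 ≈ 7.4778)
V = -710043/415 (V = (-437/(-415) - 61) - 1651 = (-437*(-1/415) - 61) - 1651 = (437/415 - 61) - 1651 = -24878/415 - 1651 = -710043/415 ≈ -1710.9)
g - V = 4883/653 - 1*(-710043/415) = 4883/653 + 710043/415 = 465684524/270995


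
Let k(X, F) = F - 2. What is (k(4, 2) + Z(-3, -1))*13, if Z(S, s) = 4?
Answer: 52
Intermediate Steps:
k(X, F) = -2 + F
(k(4, 2) + Z(-3, -1))*13 = ((-2 + 2) + 4)*13 = (0 + 4)*13 = 4*13 = 52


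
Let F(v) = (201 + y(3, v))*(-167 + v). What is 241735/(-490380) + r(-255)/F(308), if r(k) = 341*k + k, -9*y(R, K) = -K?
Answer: -30470102033/9758463924 ≈ -3.1224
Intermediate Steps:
y(R, K) = K/9 (y(R, K) = -(-1)*K/9 = K/9)
r(k) = 342*k
F(v) = (-167 + v)*(201 + v/9) (F(v) = (201 + v/9)*(-167 + v) = (-167 + v)*(201 + v/9))
241735/(-490380) + r(-255)/F(308) = 241735/(-490380) + (342*(-255))/(-33567 + (1/9)*308**2 + (1642/9)*308) = 241735*(-1/490380) - 87210/(-33567 + (1/9)*94864 + 505736/9) = -48347/98076 - 87210/(-33567 + 94864/9 + 505736/9) = -48347/98076 - 87210/99499/3 = -48347/98076 - 87210*3/99499 = -48347/98076 - 261630/99499 = -30470102033/9758463924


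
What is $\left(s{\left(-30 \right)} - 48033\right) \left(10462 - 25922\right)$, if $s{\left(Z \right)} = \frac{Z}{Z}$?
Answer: $742574720$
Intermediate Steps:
$s{\left(Z \right)} = 1$
$\left(s{\left(-30 \right)} - 48033\right) \left(10462 - 25922\right) = \left(1 - 48033\right) \left(10462 - 25922\right) = \left(-48032\right) \left(-15460\right) = 742574720$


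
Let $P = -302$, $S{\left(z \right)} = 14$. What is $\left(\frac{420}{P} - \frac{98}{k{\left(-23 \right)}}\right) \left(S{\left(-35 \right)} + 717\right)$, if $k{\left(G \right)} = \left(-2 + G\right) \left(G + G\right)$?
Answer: $- \frac{93676919}{86825} \approx -1078.9$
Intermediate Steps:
$k{\left(G \right)} = 2 G \left(-2 + G\right)$ ($k{\left(G \right)} = \left(-2 + G\right) 2 G = 2 G \left(-2 + G\right)$)
$\left(\frac{420}{P} - \frac{98}{k{\left(-23 \right)}}\right) \left(S{\left(-35 \right)} + 717\right) = \left(\frac{420}{-302} - \frac{98}{2 \left(-23\right) \left(-2 - 23\right)}\right) \left(14 + 717\right) = \left(420 \left(- \frac{1}{302}\right) - \frac{98}{2 \left(-23\right) \left(-25\right)}\right) 731 = \left(- \frac{210}{151} - \frac{98}{1150}\right) 731 = \left(- \frac{210}{151} - \frac{49}{575}\right) 731 = \left(- \frac{128149}{86825}\right) 731 = - \frac{93676919}{86825}$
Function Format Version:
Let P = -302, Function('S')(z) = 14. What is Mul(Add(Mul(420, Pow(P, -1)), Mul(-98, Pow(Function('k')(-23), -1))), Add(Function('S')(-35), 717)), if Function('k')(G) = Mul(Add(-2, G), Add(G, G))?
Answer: Rational(-93676919, 86825) ≈ -1078.9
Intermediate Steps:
Function('k')(G) = Mul(2, G, Add(-2, G)) (Function('k')(G) = Mul(Add(-2, G), Mul(2, G)) = Mul(2, G, Add(-2, G)))
Mul(Add(Mul(420, Pow(P, -1)), Mul(-98, Pow(Function('k')(-23), -1))), Add(Function('S')(-35), 717)) = Mul(Add(Mul(420, Pow(-302, -1)), Mul(-98, Pow(Mul(2, -23, Add(-2, -23)), -1))), Add(14, 717)) = Mul(Add(Mul(420, Rational(-1, 302)), Mul(-98, Pow(Mul(2, -23, -25), -1))), 731) = Mul(Add(Rational(-210, 151), Mul(-98, Pow(1150, -1))), 731) = Mul(Add(Rational(-210, 151), Mul(-98, Rational(1, 1150))), 731) = Mul(Add(Rational(-210, 151), Rational(-49, 575)), 731) = Mul(Rational(-128149, 86825), 731) = Rational(-93676919, 86825)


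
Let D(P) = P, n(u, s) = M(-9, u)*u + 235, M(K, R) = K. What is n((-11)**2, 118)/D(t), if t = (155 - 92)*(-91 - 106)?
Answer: 122/1773 ≈ 0.068810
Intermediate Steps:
n(u, s) = 235 - 9*u (n(u, s) = -9*u + 235 = 235 - 9*u)
t = -12411 (t = 63*(-197) = -12411)
n((-11)**2, 118)/D(t) = (235 - 9*(-11)**2)/(-12411) = (235 - 9*121)*(-1/12411) = (235 - 1089)*(-1/12411) = -854*(-1/12411) = 122/1773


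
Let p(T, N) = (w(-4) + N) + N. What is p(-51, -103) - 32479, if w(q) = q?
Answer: -32689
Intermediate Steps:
p(T, N) = -4 + 2*N (p(T, N) = (-4 + N) + N = -4 + 2*N)
p(-51, -103) - 32479 = (-4 + 2*(-103)) - 32479 = (-4 - 206) - 32479 = -210 - 32479 = -32689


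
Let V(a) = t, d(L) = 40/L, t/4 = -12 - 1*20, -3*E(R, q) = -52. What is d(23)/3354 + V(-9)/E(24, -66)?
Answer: -284812/38571 ≈ -7.3841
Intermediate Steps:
E(R, q) = 52/3 (E(R, q) = -1/3*(-52) = 52/3)
t = -128 (t = 4*(-12 - 1*20) = 4*(-12 - 20) = 4*(-32) = -128)
V(a) = -128
d(23)/3354 + V(-9)/E(24, -66) = (40/23)/3354 - 128/52/3 = (40*(1/23))*(1/3354) - 128*3/52 = (40/23)*(1/3354) - 96/13 = 20/38571 - 96/13 = -284812/38571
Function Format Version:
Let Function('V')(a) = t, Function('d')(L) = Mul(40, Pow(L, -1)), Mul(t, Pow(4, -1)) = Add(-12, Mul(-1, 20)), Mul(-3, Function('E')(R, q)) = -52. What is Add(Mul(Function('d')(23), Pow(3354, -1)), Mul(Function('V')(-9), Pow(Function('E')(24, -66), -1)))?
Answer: Rational(-284812, 38571) ≈ -7.3841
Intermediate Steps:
Function('E')(R, q) = Rational(52, 3) (Function('E')(R, q) = Mul(Rational(-1, 3), -52) = Rational(52, 3))
t = -128 (t = Mul(4, Add(-12, Mul(-1, 20))) = Mul(4, Add(-12, -20)) = Mul(4, -32) = -128)
Function('V')(a) = -128
Add(Mul(Function('d')(23), Pow(3354, -1)), Mul(Function('V')(-9), Pow(Function('E')(24, -66), -1))) = Add(Mul(Mul(40, Pow(23, -1)), Pow(3354, -1)), Mul(-128, Pow(Rational(52, 3), -1))) = Add(Mul(Mul(40, Rational(1, 23)), Rational(1, 3354)), Mul(-128, Rational(3, 52))) = Add(Mul(Rational(40, 23), Rational(1, 3354)), Rational(-96, 13)) = Add(Rational(20, 38571), Rational(-96, 13)) = Rational(-284812, 38571)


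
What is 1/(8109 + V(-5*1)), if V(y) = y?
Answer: 1/8104 ≈ 0.00012340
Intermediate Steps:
1/(8109 + V(-5*1)) = 1/(8109 - 5*1) = 1/(8109 - 5) = 1/8104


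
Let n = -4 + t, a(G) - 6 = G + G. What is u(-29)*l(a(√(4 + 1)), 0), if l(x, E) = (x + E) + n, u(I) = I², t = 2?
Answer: 3364 + 1682*√5 ≈ 7125.1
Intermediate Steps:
a(G) = 6 + 2*G (a(G) = 6 + (G + G) = 6 + 2*G)
n = -2 (n = -4 + 2 = -2)
l(x, E) = -2 + E + x (l(x, E) = (x + E) - 2 = (E + x) - 2 = -2 + E + x)
u(-29)*l(a(√(4 + 1)), 0) = (-29)²*(-2 + 0 + (6 + 2*√(4 + 1))) = 841*(-2 + 0 + (6 + 2*√5)) = 841*(4 + 2*√5) = 3364 + 1682*√5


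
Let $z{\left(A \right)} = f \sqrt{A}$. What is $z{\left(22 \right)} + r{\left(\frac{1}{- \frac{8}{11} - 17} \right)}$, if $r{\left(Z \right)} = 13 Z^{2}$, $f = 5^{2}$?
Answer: $\frac{121}{2925} + 25 \sqrt{22} \approx 117.3$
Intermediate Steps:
$f = 25$
$z{\left(A \right)} = 25 \sqrt{A}$
$z{\left(22 \right)} + r{\left(\frac{1}{- \frac{8}{11} - 17} \right)} = 25 \sqrt{22} + 13 \left(\frac{1}{- \frac{8}{11} - 17}\right)^{2} = 25 \sqrt{22} + 13 \left(\frac{1}{- \frac{195}{11}}\right)^{2} = 25 \sqrt{22} + 13 \left(- \frac{11}{195}\right)^{2} = 25 \sqrt{22} + 13 \cdot \frac{121}{38025} = 25 \sqrt{22} + \frac{121}{2925} = \frac{121}{2925} + 25 \sqrt{22}$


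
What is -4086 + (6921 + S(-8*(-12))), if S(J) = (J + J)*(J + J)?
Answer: 39699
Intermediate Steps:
S(J) = 4*J**2 (S(J) = (2*J)*(2*J) = 4*J**2)
-4086 + (6921 + S(-8*(-12))) = -4086 + (6921 + 4*(-8*(-12))**2) = -4086 + (6921 + 4*96**2) = -4086 + (6921 + 4*9216) = -4086 + (6921 + 36864) = -4086 + 43785 = 39699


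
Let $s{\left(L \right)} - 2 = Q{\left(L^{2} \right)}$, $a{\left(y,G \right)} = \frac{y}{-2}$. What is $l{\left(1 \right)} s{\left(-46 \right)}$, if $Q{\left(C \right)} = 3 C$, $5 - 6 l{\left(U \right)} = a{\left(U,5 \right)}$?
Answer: $\frac{34925}{6} \approx 5820.8$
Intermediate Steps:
$a{\left(y,G \right)} = - \frac{y}{2}$ ($a{\left(y,G \right)} = y \left(- \frac{1}{2}\right) = - \frac{y}{2}$)
$l{\left(U \right)} = \frac{5}{6} + \frac{U}{12}$ ($l{\left(U \right)} = \frac{5}{6} - \frac{\left(- \frac{1}{2}\right) U}{6} = \frac{5}{6} + \frac{U}{12}$)
$s{\left(L \right)} = 2 + 3 L^{2}$
$l{\left(1 \right)} s{\left(-46 \right)} = \left(\frac{5}{6} + \frac{1}{12} \cdot 1\right) \left(2 + 3 \left(-46\right)^{2}\right) = \left(\frac{5}{6} + \frac{1}{12}\right) \left(2 + 3 \cdot 2116\right) = \frac{11 \left(2 + 6348\right)}{12} = \frac{11}{12} \cdot 6350 = \frac{34925}{6}$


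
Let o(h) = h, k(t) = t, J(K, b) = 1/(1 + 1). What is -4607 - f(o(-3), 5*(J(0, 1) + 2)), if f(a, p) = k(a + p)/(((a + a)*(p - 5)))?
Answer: -414611/90 ≈ -4606.8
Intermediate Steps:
J(K, b) = 1/2
f(a, p) = (a + p)/(2*a*(-5 + p)) (f(a, p) = (a + p)/(((a + a)*(p - 5))) = (a + p)/(((2*a)*(-5 + p))) = (a + p)/((2*a*(-5 + p))) = (a + p)*(1/(2*a*(-5 + p))) = (a + p)/(2*a*(-5 + p)))
-4607 - f(o(-3), 5*(J(0, 1) + 2)) = -4607 - (-3 + 5*(1/2 + 2))/(2*(-3)*(-5 + 5*(1/2 + 2))) = -4607 - (-1)*(-3 + 5*(5/2))/(2*3*(-5 + 5*(5/2))) = -4607 - (-1)*(-3 + 25/2)/(2*3*(-5 + 25/2)) = -4607 - (-1)*19/(2*3*15/2*2) = -4607 - (-1)*2*19/(2*3*15*2) = -4607 - 1*(-19/90) = -4607 + 19/90 = -414611/90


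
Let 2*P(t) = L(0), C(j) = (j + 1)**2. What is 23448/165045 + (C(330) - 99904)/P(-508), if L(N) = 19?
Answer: 1062708214/1045285 ≈ 1016.7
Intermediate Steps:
C(j) = (1 + j)**2
P(t) = 19/2 (P(t) = (1/2)*19 = 19/2)
23448/165045 + (C(330) - 99904)/P(-508) = 23448/165045 + ((1 + 330)**2 - 99904)/(19/2) = 23448*(1/165045) + (331**2 - 99904)*(2/19) = 7816/55015 + (109561 - 99904)*(2/19) = 7816/55015 + 9657*(2/19) = 7816/55015 + 19314/19 = 1062708214/1045285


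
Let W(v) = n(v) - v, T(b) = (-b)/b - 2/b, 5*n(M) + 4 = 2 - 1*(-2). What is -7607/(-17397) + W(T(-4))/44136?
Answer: 24870463/56876592 ≈ 0.43727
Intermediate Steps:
n(M) = 0 (n(M) = -4/5 + (2 - 1*(-2))/5 = -4/5 + (2 + 2)/5 = -4/5 + (1/5)*4 = -4/5 + 4/5 = 0)
T(b) = -1 - 2/b
W(v) = -v (W(v) = 0 - v = -v)
-7607/(-17397) + W(T(-4))/44136 = -7607/(-17397) - (-2 - 1*(-4))/(-4)/44136 = -7607*(-1/17397) - (-1)*(-2 + 4)/4*(1/44136) = 7607/17397 - (-1)*2/4*(1/44136) = 7607/17397 - 1*(-1/2)*(1/44136) = 7607/17397 + (1/2)*(1/44136) = 7607/17397 + 1/88272 = 24870463/56876592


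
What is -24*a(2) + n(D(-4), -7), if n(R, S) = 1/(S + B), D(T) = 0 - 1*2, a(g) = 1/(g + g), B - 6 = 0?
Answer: -7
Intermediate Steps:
B = 6 (B = 6 + 0 = 6)
a(g) = 1/(2*g)
D(T) = -2 (D(T) = 0 - 2 = -2)
n(R, S) = 1/(6 + S) (n(R, S) = 1/(S + 6) = 1/(6 + S))
-24*a(2) + n(D(-4), -7) = -12/2 + 1/(6 - 7) = -12/2 + 1/(-1) = -24*1/4 - 1 = -6 - 1 = -7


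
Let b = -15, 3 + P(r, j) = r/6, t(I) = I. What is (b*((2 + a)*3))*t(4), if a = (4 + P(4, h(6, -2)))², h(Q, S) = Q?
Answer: -860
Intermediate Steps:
P(r, j) = -3 + r/6
a = 25/9 (a = (4 + (-3 + (⅙)*4))² = (4 + (-3 + ⅔))² = (4 - 7/3)² = (5/3)² = 25/9 ≈ 2.7778)
(b*((2 + a)*3))*t(4) = -15*(2 + 25/9)*3*4 = -215*3/3*4 = -15*43/3*4 = -215*4 = -860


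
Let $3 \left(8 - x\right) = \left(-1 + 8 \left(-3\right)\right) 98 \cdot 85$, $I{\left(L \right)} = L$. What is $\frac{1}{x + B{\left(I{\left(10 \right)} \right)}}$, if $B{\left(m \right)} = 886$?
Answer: $\frac{3}{210932} \approx 1.4223 \cdot 10^{-5}$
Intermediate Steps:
$x = \frac{208274}{3}$ ($x = 8 - \frac{\left(-1 + 8 \left(-3\right)\right) 98 \cdot 85}{3} = 8 - \frac{\left(-1 - 24\right) 98 \cdot 85}{3} = 8 - \frac{\left(-25\right) 98 \cdot 85}{3} = 8 - \frac{\left(-2450\right) 85}{3} = 8 - - \frac{208250}{3} = 8 + \frac{208250}{3} = \frac{208274}{3} \approx 69425.0$)
$\frac{1}{x + B{\left(I{\left(10 \right)} \right)}} = \frac{1}{\frac{208274}{3} + 886} = \frac{1}{\frac{210932}{3}} = \frac{3}{210932}$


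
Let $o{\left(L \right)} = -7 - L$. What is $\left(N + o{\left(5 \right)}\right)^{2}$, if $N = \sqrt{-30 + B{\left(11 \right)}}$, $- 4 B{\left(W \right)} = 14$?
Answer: $\frac{\left(24 - i \sqrt{134}\right)^{2}}{4} \approx 110.5 - 138.91 i$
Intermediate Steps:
$B{\left(W \right)} = - \frac{7}{2}$ ($B{\left(W \right)} = \left(- \frac{1}{4}\right) 14 = - \frac{7}{2}$)
$N = \frac{i \sqrt{134}}{2}$ ($N = \sqrt{-30 - \frac{7}{2}} = \sqrt{- \frac{67}{2}} = \frac{i \sqrt{134}}{2} \approx 5.7879 i$)
$\left(N + o{\left(5 \right)}\right)^{2} = \left(\frac{i \sqrt{134}}{2} - 12\right)^{2} = \left(-12 + \frac{i \sqrt{134}}{2}\right)^{2}$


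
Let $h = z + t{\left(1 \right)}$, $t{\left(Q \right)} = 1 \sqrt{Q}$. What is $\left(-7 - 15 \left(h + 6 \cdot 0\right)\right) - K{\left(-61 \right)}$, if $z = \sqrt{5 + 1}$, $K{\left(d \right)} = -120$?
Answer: $98 - 15 \sqrt{6} \approx 61.258$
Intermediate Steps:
$t{\left(Q \right)} = \sqrt{Q}$
$z = \sqrt{6} \approx 2.4495$
$h = 1 + \sqrt{6}$ ($h = \sqrt{6} + \sqrt{1} = \sqrt{6} + 1 = 1 + \sqrt{6} \approx 3.4495$)
$\left(-7 - 15 \left(h + 6 \cdot 0\right)\right) - K{\left(-61 \right)} = \left(-7 - 15 \left(\left(1 + \sqrt{6}\right) + 6 \cdot 0\right)\right) - -120 = \left(-7 - 15 \left(\left(1 + \sqrt{6}\right) + 0\right)\right) + 120 = \left(-7 - 15 \left(1 + \sqrt{6}\right)\right) + 120 = \left(-7 - \left(15 + 15 \sqrt{6}\right)\right) + 120 = \left(-22 - 15 \sqrt{6}\right) + 120 = 98 - 15 \sqrt{6}$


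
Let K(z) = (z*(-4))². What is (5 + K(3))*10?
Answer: 1490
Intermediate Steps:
K(z) = 16*z² (K(z) = (-4*z)² = 16*z²)
(5 + K(3))*10 = (5 + 16*3²)*10 = (5 + 16*9)*10 = (5 + 144)*10 = 149*10 = 1490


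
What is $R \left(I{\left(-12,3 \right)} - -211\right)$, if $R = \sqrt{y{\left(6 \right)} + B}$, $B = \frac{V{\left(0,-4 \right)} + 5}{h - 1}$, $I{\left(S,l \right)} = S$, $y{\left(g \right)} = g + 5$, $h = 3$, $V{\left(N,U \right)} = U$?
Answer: $\frac{199 \sqrt{46}}{2} \approx 674.84$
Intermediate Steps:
$y{\left(g \right)} = 5 + g$
$B = \frac{1}{2}$ ($B = \frac{-4 + 5}{3 - 1} = 1 \cdot \frac{1}{2} = \frac{1}{2} \approx 0.5$)
$R = \frac{\sqrt{46}}{2}$ ($R = \sqrt{\left(5 + 6\right) + \frac{1}{2}} = \sqrt{11 + \frac{1}{2}} = \sqrt{\frac{23}{2}} = \frac{\sqrt{46}}{2} \approx 3.3912$)
$R \left(I{\left(-12,3 \right)} - -211\right) = \frac{\sqrt{46}}{2} \left(-12 - -211\right) = \frac{\sqrt{46}}{2} \left(-12 + 211\right) = \frac{\sqrt{46}}{2} \cdot 199 = \frac{199 \sqrt{46}}{2}$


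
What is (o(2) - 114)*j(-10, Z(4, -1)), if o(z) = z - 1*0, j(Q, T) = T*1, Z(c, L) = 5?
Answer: -560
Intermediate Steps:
j(Q, T) = T
o(z) = z (o(z) = z + 0 = z)
(o(2) - 114)*j(-10, Z(4, -1)) = (2 - 114)*5 = -112*5 = -560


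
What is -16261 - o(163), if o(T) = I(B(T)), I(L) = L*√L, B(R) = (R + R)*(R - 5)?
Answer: -16261 - 103016*√12877 ≈ -1.1706e+7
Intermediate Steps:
B(R) = 2*R*(-5 + R) (B(R) = (2*R)*(-5 + R) = 2*R*(-5 + R))
I(L) = L^(3/2)
o(T) = 2*√2*(T*(-5 + T))^(3/2) (o(T) = (2*T*(-5 + T))^(3/2) = 2*√2*(T*(-5 + T))^(3/2))
-16261 - o(163) = -16261 - 2*√2*(163*(-5 + 163))^(3/2) = -16261 - 2*√2*(163*158)^(3/2) = -16261 - 2*√2*25754^(3/2) = -16261 - 2*√2*25754*√25754 = -16261 - 103016*√12877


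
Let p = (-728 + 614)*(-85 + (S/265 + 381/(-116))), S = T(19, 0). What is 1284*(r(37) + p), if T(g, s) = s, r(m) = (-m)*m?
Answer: 323783070/29 ≈ 1.1165e+7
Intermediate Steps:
r(m) = -m²
S = 0
p = 583737/58 (p = (-728 + 614)*(-85 + (0/265 + 381/(-116))) = -114*(-85 + (0*(1/265) + 381*(-1/116))) = -114*(-85 + (0 - 381/116)) = -114*(-85 - 381/116) = -114*(-10241/116) = 583737/58 ≈ 10064.)
1284*(r(37) + p) = 1284*(-1*37² + 583737/58) = 1284*(-1*1369 + 583737/58) = 1284*(-1369 + 583737/58) = 1284*(504335/58) = 323783070/29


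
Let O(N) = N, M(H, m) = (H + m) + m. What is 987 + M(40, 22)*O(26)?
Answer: 3171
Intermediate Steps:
M(H, m) = H + 2*m
987 + M(40, 22)*O(26) = 987 + (40 + 2*22)*26 = 987 + (40 + 44)*26 = 987 + 84*26 = 987 + 2184 = 3171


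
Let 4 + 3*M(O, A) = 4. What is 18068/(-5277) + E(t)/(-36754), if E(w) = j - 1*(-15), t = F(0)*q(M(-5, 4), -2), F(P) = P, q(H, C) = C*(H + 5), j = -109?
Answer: -7059311/2063307 ≈ -3.4214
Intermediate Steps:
M(O, A) = 0 (M(O, A) = -4/3 + (⅓)*4 = -4/3 + 4/3 = 0)
q(H, C) = C*(5 + H)
t = 0 (t = 0*(-2*(5 + 0)) = 0*(-2*5) = 0*(-10) = 0)
E(w) = -94 (E(w) = -109 - 1*(-15) = -109 + 15 = -94)
18068/(-5277) + E(t)/(-36754) = 18068/(-5277) - 94/(-36754) = 18068*(-1/5277) - 94*(-1/36754) = -18068/5277 + 1/391 = -7059311/2063307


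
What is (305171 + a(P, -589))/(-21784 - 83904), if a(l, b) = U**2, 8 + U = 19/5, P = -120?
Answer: -1907429/660550 ≈ -2.8876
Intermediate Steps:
U = -21/5 (U = -8 + 19/5 = -21/5 ≈ -4.2000)
a(l, b) = 441/25 (a(l, b) = (-21/5)**2 = 441/25)
(305171 + a(P, -589))/(-21784 - 83904) = (305171 + 441/25)/(-21784 - 83904) = (7629716/25)/(-105688) = (7629716/25)*(-1/105688) = -1907429/660550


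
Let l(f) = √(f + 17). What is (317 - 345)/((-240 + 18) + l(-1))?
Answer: 14/109 ≈ 0.12844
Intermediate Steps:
l(f) = √(17 + f)
(317 - 345)/((-240 + 18) + l(-1)) = (317 - 345)/((-240 + 18) + √(17 - 1)) = -28/(-222 + √16) = -28/(-222 + 4) = -28/(-218) = -28*(-1/218) = 14/109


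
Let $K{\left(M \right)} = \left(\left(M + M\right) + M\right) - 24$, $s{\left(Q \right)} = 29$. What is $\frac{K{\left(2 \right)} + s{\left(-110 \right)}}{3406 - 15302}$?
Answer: $- \frac{11}{11896} \approx -0.00092468$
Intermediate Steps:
$K{\left(M \right)} = -24 + 3 M$ ($K{\left(M \right)} = \left(2 M + M\right) - 24 = 3 M - 24 = -24 + 3 M$)
$\frac{K{\left(2 \right)} + s{\left(-110 \right)}}{3406 - 15302} = \frac{\left(-24 + 3 \cdot 2\right) + 29}{3406 - 15302} = \frac{\left(-24 + 6\right) + 29}{-11896} = \left(-18 + 29\right) \left(- \frac{1}{11896}\right) = 11 \left(- \frac{1}{11896}\right) = - \frac{11}{11896}$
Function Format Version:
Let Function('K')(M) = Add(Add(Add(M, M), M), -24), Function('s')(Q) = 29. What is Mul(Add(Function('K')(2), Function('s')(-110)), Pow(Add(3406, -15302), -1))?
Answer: Rational(-11, 11896) ≈ -0.00092468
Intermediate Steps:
Function('K')(M) = Add(-24, Mul(3, M)) (Function('K')(M) = Add(Add(Mul(2, M), M), -24) = Add(Mul(3, M), -24) = Add(-24, Mul(3, M)))
Mul(Add(Function('K')(2), Function('s')(-110)), Pow(Add(3406, -15302), -1)) = Mul(Add(Add(-24, Mul(3, 2)), 29), Pow(Add(3406, -15302), -1)) = Mul(Add(Add(-24, 6), 29), Pow(-11896, -1)) = Mul(Add(-18, 29), Rational(-1, 11896)) = Mul(11, Rational(-1, 11896)) = Rational(-11, 11896)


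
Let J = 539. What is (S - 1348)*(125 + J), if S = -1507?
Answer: -1895720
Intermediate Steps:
(S - 1348)*(125 + J) = (-1507 - 1348)*(125 + 539) = -2855*664 = -1895720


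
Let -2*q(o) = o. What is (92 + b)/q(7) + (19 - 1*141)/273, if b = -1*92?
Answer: -122/273 ≈ -0.44689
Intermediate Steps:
b = -92
q(o) = -o/2
(92 + b)/q(7) + (19 - 1*141)/273 = (92 - 92)/((-1/2*7)) + (19 - 1*141)/273 = 0/(-7/2) + (19 - 141)*(1/273) = 0*(-2/7) - 122*1/273 = 0 - 122/273 = -122/273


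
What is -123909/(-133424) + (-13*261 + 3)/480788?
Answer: 14780413233/16037164528 ≈ 0.92163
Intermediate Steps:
-123909/(-133424) + (-13*261 + 3)/480788 = -123909*(-1/133424) + (-3393 + 3)*(1/480788) = 123909/133424 - 3390*1/480788 = 123909/133424 - 1695/240394 = 14780413233/16037164528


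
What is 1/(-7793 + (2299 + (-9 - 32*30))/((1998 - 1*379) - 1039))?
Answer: -58/451861 ≈ -0.00012836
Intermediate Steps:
1/(-7793 + (2299 + (-9 - 32*30))/((1998 - 1*379) - 1039)) = 1/(-7793 + (2299 + (-9 - 960))/((1998 - 379) - 1039)) = 1/(-7793 + (2299 - 969)/(1619 - 1039)) = 1/(-7793 + 1330/580) = 1/(-7793 + 1330*(1/580)) = 1/(-7793 + 133/58) = 1/(-451861/58) = -58/451861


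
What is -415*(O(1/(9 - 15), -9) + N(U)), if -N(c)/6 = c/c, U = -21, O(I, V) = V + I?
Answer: 37765/6 ≈ 6294.2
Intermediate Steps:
O(I, V) = I + V
N(c) = -6 (N(c) = -6*c/c = -6*1 = -6)
-415*(O(1/(9 - 15), -9) + N(U)) = -415*((1/(9 - 15) - 9) - 6) = -415*((1/(-6) - 9) - 6) = -415*((-1/6 - 9) - 6) = -415*(-55/6 - 6) = -415*(-91/6) = 37765/6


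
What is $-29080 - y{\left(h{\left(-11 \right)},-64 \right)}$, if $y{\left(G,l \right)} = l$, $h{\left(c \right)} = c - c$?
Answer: $-29016$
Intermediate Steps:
$h{\left(c \right)} = 0$
$-29080 - y{\left(h{\left(-11 \right)},-64 \right)} = -29080 - -64 = -29080 + 64 = -29016$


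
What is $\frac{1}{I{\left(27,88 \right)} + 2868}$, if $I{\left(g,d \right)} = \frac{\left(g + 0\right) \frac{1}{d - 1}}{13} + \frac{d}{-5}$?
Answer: $\frac{1885}{5373049} \approx 0.00035083$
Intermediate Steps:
$I{\left(g,d \right)} = - \frac{d}{5} + \frac{g}{13 \left(-1 + d\right)}$ ($I{\left(g,d \right)} = \frac{g}{-1 + d} \frac{1}{13} + d \left(- \frac{1}{5}\right) = \frac{g}{13 \left(-1 + d\right)} - \frac{d}{5} = - \frac{d}{5} + \frac{g}{13 \left(-1 + d\right)}$)
$\frac{1}{I{\left(27,88 \right)} + 2868} = \frac{1}{\frac{- \frac{88^{2}}{5} + \frac{1}{5} \cdot 88 + \frac{1}{13} \cdot 27}{-1 + 88} + 2868} = \frac{1}{\frac{\left(- \frac{1}{5}\right) 7744 + \frac{88}{5} + \frac{27}{13}}{87} + 2868} = \frac{1}{\frac{- \frac{7744}{5} + \frac{88}{5} + \frac{27}{13}}{87} + 2868} = \frac{1}{\frac{1}{87} \left(- \frac{99393}{65}\right) + 2868} = \frac{1}{- \frac{33131}{1885} + 2868} = \frac{1}{\frac{5373049}{1885}} = \frac{1885}{5373049}$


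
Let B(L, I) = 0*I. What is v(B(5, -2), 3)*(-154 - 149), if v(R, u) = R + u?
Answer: -909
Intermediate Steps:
B(L, I) = 0
v(B(5, -2), 3)*(-154 - 149) = (0 + 3)*(-154 - 149) = 3*(-303) = -909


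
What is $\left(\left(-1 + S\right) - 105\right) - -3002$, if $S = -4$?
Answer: $2892$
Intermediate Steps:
$\left(\left(-1 + S\right) - 105\right) - -3002 = \left(\left(-1 - 4\right) - 105\right) - -3002 = \left(-5 - 105\right) + 3002 = -110 + 3002 = 2892$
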